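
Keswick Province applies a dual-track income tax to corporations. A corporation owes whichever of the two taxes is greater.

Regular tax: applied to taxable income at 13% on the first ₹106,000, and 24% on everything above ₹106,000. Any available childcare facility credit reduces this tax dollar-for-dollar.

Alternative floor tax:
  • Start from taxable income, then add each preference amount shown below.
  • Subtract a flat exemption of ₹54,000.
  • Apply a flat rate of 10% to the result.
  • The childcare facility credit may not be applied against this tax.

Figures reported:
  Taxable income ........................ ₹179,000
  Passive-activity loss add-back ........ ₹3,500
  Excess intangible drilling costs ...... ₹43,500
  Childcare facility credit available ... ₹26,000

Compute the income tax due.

Regular tax:
  ₹106,000 × 13% = ₹13,780
  ₹73,000 × 24% = ₹17,520
  → ₹31,300
  Less childcare facility credit ₹26,000 → ₹5,300

Alternative floor tax:
  Adjusted income: ₹179,000 + ₹3,500 + ₹43,500 = ₹226,000
  Less exemption ₹54,000 → base ₹172,000
  ₹172,000 × 10% = ₹17,200

₹17,200 > ₹5,300, so the alternative floor tax is the binding amount.

₹17,200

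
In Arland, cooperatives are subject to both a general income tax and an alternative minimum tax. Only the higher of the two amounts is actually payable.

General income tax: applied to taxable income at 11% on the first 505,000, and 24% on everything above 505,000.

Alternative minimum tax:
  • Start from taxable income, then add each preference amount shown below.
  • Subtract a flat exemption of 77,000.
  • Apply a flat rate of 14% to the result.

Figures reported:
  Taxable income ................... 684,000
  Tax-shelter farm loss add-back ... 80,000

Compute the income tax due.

98,510

General income tax:
  505,000 × 11% = 55,550
  179,000 × 24% = 42,960
  → 98,510

Alternative minimum tax:
  Adjusted income: 684,000 + 80,000 = 764,000
  Less exemption 77,000 → base 687,000
  687,000 × 14% = 96,180

98,510 > 96,180, so the general income tax governs.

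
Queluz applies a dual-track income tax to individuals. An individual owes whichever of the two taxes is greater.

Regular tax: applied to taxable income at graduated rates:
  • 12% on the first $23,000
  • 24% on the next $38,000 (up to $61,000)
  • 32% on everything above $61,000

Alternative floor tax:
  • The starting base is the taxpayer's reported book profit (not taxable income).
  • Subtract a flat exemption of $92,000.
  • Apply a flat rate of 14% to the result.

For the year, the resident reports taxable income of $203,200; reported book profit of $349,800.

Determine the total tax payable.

$57,384

Regular tax:
  $23,000 × 12% = $2,760
  $38,000 × 24% = $9,120
  $142,200 × 32% = $45,504
  → $57,384

Alternative floor tax:
  Base (reported book profit): $349,800
  Less exemption $92,000 → base $257,800
  $257,800 × 14% = $36,092

$57,384 > $36,092, so the regular tax governs.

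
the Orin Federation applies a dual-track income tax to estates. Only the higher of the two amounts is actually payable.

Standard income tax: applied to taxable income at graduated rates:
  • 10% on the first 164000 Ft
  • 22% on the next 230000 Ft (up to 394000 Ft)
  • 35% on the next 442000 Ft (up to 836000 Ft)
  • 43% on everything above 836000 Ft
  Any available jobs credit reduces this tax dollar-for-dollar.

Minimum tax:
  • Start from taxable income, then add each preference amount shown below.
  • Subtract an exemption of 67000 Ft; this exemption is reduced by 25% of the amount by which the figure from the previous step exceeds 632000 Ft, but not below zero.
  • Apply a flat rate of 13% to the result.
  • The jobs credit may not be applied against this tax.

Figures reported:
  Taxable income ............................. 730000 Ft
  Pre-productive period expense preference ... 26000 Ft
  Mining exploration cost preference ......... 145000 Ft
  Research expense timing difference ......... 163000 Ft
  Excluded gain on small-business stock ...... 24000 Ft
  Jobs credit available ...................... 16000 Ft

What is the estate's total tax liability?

168600 Ft

Minimum tax:
  Adjusted income: 730000 Ft + 26000 Ft + 145000 Ft + 163000 Ft + 24000 Ft = 1088000 Ft
  Exemption: 25% × (1088000 Ft − 632000 Ft) = 114000 Ft ≥ 67000 Ft, so the exemption is fully phased out
  Base: 1088000 Ft − 0 Ft = 1088000 Ft
  1088000 Ft × 13% = 141440 Ft

Standard income tax:
  164000 Ft × 10% = 16400 Ft
  230000 Ft × 22% = 50600 Ft
  336000 Ft × 35% = 117600 Ft
  → 184600 Ft
  Less jobs credit 16000 Ft → 168600 Ft

168600 Ft > 141440 Ft, so the standard income tax governs.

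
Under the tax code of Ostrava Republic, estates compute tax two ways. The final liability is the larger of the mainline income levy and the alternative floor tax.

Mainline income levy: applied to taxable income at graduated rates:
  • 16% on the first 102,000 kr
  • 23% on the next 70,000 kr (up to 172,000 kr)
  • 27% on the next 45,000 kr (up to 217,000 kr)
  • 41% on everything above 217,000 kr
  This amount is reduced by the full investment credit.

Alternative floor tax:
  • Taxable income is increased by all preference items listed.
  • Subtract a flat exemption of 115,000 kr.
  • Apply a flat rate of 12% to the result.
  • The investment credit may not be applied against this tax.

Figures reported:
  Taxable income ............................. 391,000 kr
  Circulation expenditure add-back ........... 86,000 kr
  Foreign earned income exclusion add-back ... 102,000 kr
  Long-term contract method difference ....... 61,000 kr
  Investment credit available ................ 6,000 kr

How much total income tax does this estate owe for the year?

109,910 kr

Mainline income levy:
  102,000 kr × 16% = 16,320 kr
  70,000 kr × 23% = 16,100 kr
  45,000 kr × 27% = 12,150 kr
  174,000 kr × 41% = 71,340 kr
  → 115,910 kr
  Less investment credit 6,000 kr → 109,910 kr

Alternative floor tax:
  Adjusted income: 391,000 kr + 86,000 kr + 102,000 kr + 61,000 kr = 640,000 kr
  Less exemption 115,000 kr → base 525,000 kr
  525,000 kr × 12% = 63,000 kr

109,910 kr > 63,000 kr, so the mainline income levy governs.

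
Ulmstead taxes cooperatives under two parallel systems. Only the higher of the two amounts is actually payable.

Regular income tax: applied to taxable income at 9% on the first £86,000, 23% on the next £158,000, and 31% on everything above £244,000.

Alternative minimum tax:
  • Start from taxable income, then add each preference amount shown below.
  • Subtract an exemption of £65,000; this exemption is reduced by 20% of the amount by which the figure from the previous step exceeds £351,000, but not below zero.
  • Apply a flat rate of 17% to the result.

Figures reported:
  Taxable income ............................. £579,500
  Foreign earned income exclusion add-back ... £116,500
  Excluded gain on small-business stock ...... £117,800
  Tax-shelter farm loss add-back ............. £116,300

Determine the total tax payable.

£158,117

Alternative minimum tax:
  Adjusted income: £579,500 + £116,500 + £117,800 + £116,300 = £930,100
  Exemption: 20% × (£930,100 − £351,000) = £115,820 ≥ £65,000, so the exemption is fully phased out
  Base: £930,100 − £0 = £930,100
  £930,100 × 17% = £158,117

Regular income tax:
  £86,000 × 9% = £7,740
  £158,000 × 23% = £36,340
  £335,500 × 31% = £104,005
  → £148,085

£158,117 > £148,085, so the alternative minimum tax is the binding amount.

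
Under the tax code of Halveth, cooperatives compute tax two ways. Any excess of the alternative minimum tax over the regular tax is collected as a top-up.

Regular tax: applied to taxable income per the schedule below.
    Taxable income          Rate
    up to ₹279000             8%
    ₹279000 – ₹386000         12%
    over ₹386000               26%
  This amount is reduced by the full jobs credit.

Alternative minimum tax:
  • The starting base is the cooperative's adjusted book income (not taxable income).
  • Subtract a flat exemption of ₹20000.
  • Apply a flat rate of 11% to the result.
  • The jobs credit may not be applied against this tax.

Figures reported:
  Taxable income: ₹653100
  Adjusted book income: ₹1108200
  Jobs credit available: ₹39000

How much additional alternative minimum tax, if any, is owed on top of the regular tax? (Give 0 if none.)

Alternative minimum tax:
  Base (adjusted book income): ₹1108200
  Less exemption ₹20000 → base ₹1088200
  ₹1088200 × 11% = ₹119702

Regular tax:
  ₹279000 × 8% = ₹22320
  ₹107000 × 12% = ₹12840
  ₹267100 × 26% = ₹69446
  → ₹104606
  Less jobs credit ₹39000 → ₹65606

Excess of alternative minimum tax over regular tax: ₹119702 − ₹65606 = ₹54096.

₹54096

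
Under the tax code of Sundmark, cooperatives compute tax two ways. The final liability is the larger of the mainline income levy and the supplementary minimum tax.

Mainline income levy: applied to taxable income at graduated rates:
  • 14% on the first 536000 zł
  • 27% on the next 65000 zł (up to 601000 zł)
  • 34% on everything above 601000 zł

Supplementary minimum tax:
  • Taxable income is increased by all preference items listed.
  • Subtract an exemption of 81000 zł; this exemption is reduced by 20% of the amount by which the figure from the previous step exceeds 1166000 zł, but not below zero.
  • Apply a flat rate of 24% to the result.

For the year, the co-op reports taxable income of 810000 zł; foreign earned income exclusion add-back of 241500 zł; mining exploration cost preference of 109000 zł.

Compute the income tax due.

259080 zł

Mainline income levy:
  536000 zł × 14% = 75040 zł
  65000 zł × 27% = 17550 zł
  209000 zł × 34% = 71060 zł
  → 163650 zł

Supplementary minimum tax:
  Adjusted income: 810000 zł + 241500 zł + 109000 zł = 1160500 zł
  Exemption: 1160500 zł ≤ 1166000 zł, so full 81000 zł applies
  Base: 1160500 zł − 81000 zł = 1079500 zł
  1079500 zł × 24% = 259080 zł

259080 zł > 163650 zł, so the supplementary minimum tax is the binding amount.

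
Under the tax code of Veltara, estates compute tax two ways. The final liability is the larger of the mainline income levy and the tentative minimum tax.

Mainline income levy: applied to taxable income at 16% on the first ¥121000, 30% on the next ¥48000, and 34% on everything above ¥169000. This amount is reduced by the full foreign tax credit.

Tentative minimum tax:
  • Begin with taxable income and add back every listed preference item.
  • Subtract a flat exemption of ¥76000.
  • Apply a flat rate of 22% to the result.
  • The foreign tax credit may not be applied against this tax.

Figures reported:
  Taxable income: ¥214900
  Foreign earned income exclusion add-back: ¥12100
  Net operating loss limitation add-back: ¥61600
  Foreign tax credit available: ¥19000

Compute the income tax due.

Tentative minimum tax:
  Adjusted income: ¥214900 + ¥12100 + ¥61600 = ¥288600
  Less exemption ¥76000 → base ¥212600
  ¥212600 × 22% = ¥46772

Mainline income levy:
  ¥121000 × 16% = ¥19360
  ¥48000 × 30% = ¥14400
  ¥45900 × 34% = ¥15606
  → ¥49366
  Less foreign tax credit ¥19000 → ¥30366

¥46772 > ¥30366, so the tentative minimum tax is the binding amount.

¥46772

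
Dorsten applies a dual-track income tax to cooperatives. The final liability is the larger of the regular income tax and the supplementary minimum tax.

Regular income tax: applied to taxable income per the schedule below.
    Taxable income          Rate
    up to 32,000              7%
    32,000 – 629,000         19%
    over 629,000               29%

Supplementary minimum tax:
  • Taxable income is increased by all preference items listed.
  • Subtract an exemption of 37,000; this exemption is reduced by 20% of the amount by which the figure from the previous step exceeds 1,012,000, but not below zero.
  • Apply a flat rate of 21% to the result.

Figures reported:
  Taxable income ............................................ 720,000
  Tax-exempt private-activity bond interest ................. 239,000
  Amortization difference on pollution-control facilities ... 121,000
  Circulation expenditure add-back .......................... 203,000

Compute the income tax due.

Regular income tax:
  32,000 × 7% = 2,240
  597,000 × 19% = 113,430
  91,000 × 29% = 26,390
  → 142,060

Supplementary minimum tax:
  Adjusted income: 720,000 + 239,000 + 121,000 + 203,000 = 1,283,000
  Exemption: 20% × (1,283,000 − 1,012,000) = 54,200 ≥ 37,000, so the exemption is fully phased out
  Base: 1,283,000 − 0 = 1,283,000
  1,283,000 × 21% = 269,430

269,430 > 142,060, so the supplementary minimum tax is the binding amount.

269,430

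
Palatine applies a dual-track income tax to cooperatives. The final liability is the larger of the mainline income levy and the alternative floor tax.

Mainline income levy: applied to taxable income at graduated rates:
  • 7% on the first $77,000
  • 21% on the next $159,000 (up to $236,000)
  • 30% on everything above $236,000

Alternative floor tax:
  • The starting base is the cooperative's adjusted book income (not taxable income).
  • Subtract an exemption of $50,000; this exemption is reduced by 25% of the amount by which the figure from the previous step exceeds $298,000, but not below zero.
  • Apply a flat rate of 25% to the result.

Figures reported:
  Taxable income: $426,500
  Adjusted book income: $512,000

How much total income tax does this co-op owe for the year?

Mainline income levy:
  $77,000 × 7% = $5,390
  $159,000 × 21% = $33,390
  $190,500 × 30% = $57,150
  → $95,930

Alternative floor tax:
  Base (adjusted book income): $512,000
  Exemption: 25% × ($512,000 − $298,000) = $53,500 ≥ $50,000, so the exemption is fully phased out
  Base: $512,000 − $0 = $512,000
  $512,000 × 25% = $128,000

$128,000 > $95,930, so the alternative floor tax is the binding amount.

$128,000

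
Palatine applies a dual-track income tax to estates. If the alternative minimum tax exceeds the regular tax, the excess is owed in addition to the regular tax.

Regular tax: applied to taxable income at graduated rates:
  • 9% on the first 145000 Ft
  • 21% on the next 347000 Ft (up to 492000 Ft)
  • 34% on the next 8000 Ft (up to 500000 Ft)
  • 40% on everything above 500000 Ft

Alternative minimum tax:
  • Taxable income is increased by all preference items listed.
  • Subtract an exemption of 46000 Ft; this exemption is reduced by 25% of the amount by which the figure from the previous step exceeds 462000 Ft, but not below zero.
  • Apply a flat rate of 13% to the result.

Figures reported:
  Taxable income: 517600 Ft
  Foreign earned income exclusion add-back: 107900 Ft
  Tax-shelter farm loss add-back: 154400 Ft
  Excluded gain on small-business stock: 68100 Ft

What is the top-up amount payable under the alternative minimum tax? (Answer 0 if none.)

14560 Ft

Regular tax:
  145000 Ft × 9% = 13050 Ft
  347000 Ft × 21% = 72870 Ft
  8000 Ft × 34% = 2720 Ft
  17600 Ft × 40% = 7040 Ft
  → 95680 Ft

Alternative minimum tax:
  Adjusted income: 517600 Ft + 107900 Ft + 154400 Ft + 68100 Ft = 848000 Ft
  Exemption: 25% × (848000 Ft − 462000 Ft) = 96500 Ft ≥ 46000 Ft, so the exemption is fully phased out
  Base: 848000 Ft − 0 Ft = 848000 Ft
  848000 Ft × 13% = 110240 Ft

Excess of alternative minimum tax over regular tax: 110240 Ft − 95680 Ft = 14560 Ft.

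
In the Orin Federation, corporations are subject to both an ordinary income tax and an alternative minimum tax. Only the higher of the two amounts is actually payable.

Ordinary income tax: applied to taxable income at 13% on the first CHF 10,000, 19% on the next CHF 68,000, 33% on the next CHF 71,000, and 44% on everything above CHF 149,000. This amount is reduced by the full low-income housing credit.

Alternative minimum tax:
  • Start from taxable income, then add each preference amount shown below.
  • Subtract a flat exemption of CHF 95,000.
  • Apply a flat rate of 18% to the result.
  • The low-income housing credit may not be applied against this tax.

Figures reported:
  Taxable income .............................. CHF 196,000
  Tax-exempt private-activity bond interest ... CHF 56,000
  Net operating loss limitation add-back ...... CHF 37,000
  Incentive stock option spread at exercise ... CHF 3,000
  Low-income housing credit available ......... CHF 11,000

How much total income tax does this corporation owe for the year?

CHF 47,330

Alternative minimum tax:
  Adjusted income: CHF 196,000 + CHF 56,000 + CHF 37,000 + CHF 3,000 = CHF 292,000
  Less exemption CHF 95,000 → base CHF 197,000
  CHF 197,000 × 18% = CHF 35,460

Ordinary income tax:
  CHF 10,000 × 13% = CHF 1,300
  CHF 68,000 × 19% = CHF 12,920
  CHF 71,000 × 33% = CHF 23,430
  CHF 47,000 × 44% = CHF 20,680
  → CHF 58,330
  Less low-income housing credit CHF 11,000 → CHF 47,330

CHF 47,330 > CHF 35,460, so the ordinary income tax governs.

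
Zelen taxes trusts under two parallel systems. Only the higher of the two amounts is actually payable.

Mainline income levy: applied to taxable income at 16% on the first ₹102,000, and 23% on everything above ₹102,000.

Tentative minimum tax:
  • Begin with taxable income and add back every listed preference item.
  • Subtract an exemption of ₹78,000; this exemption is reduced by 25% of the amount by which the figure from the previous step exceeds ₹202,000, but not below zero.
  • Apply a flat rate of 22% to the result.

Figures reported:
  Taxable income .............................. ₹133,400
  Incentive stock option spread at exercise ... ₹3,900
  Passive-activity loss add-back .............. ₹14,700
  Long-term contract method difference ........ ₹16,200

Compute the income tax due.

₹23,542

Tentative minimum tax:
  Adjusted income: ₹133,400 + ₹3,900 + ₹14,700 + ₹16,200 = ₹168,200
  Exemption: ₹168,200 ≤ ₹202,000, so full ₹78,000 applies
  Base: ₹168,200 − ₹78,000 = ₹90,200
  ₹90,200 × 22% = ₹19,844

Mainline income levy:
  ₹102,000 × 16% = ₹16,320
  ₹31,400 × 23% = ₹7,222
  → ₹23,542

₹23,542 > ₹19,844, so the mainline income levy governs.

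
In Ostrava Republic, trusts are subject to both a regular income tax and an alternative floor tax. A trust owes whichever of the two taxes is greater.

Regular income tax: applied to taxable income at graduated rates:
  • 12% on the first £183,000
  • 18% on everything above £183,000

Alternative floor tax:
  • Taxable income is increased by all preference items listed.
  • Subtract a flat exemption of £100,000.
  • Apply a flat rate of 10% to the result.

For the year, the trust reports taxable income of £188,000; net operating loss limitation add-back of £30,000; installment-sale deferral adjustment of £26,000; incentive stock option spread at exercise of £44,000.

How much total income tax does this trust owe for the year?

£22,860

Regular income tax:
  £183,000 × 12% = £21,960
  £5,000 × 18% = £900
  → £22,860

Alternative floor tax:
  Adjusted income: £188,000 + £30,000 + £26,000 + £44,000 = £288,000
  Less exemption £100,000 → base £188,000
  £188,000 × 10% = £18,800

£22,860 > £18,800, so the regular income tax governs.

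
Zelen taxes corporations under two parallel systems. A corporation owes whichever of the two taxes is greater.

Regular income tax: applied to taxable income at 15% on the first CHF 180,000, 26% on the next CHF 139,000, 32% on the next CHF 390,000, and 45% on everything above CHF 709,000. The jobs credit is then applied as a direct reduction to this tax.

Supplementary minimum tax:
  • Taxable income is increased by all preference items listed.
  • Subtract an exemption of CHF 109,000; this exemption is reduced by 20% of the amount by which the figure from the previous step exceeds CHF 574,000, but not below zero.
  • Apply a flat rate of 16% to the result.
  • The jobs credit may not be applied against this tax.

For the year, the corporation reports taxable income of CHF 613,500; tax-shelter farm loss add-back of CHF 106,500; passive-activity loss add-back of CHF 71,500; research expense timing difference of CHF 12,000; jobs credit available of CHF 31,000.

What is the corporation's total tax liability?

Supplementary minimum tax:
  Adjusted income: CHF 613,500 + CHF 106,500 + CHF 71,500 + CHF 12,000 = CHF 803,500
  Exemption: CHF 109,000 − 20% × (CHF 803,500 − CHF 574,000) = CHF 109,000 − CHF 45,900 = CHF 63,100
  Base: CHF 803,500 − CHF 63,100 = CHF 740,400
  CHF 740,400 × 16% = CHF 118,464

Regular income tax:
  CHF 180,000 × 15% = CHF 27,000
  CHF 139,000 × 26% = CHF 36,140
  CHF 294,500 × 32% = CHF 94,240
  → CHF 157,380
  Less jobs credit CHF 31,000 → CHF 126,380

CHF 126,380 > CHF 118,464, so the regular income tax governs.

CHF 126,380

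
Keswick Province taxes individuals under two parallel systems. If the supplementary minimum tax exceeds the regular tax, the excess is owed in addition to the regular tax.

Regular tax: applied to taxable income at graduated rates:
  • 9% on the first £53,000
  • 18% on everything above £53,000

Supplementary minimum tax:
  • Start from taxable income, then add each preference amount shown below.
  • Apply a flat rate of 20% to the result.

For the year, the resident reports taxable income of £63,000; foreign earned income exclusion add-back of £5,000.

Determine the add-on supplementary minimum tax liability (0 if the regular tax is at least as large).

Regular tax:
  £53,000 × 9% = £4,770
  £10,000 × 18% = £1,800
  → £6,570

Supplementary minimum tax:
  Adjusted income: £63,000 + £5,000 = £68,000
  £68,000 × 20% = £13,600

Excess of supplementary minimum tax over regular tax: £13,600 − £6,570 = £7,030.

£7,030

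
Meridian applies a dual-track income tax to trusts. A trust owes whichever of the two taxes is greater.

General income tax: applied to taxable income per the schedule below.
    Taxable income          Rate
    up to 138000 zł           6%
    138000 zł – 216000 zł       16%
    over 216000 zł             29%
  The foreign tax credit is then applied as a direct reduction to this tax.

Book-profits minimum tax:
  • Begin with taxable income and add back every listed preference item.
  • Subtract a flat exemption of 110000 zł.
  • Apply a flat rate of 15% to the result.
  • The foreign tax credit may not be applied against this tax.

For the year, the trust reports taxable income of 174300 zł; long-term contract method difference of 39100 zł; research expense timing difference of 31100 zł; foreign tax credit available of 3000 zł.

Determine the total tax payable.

General income tax:
  138000 zł × 6% = 8280 zł
  36300 zł × 16% = 5808 zł
  → 14088 zł
  Less foreign tax credit 3000 zł → 11088 zł

Book-profits minimum tax:
  Adjusted income: 174300 zł + 39100 zł + 31100 zł = 244500 zł
  Less exemption 110000 zł → base 134500 zł
  134500 zł × 15% = 20175 zł

20175 zł > 11088 zł, so the book-profits minimum tax is the binding amount.

20175 zł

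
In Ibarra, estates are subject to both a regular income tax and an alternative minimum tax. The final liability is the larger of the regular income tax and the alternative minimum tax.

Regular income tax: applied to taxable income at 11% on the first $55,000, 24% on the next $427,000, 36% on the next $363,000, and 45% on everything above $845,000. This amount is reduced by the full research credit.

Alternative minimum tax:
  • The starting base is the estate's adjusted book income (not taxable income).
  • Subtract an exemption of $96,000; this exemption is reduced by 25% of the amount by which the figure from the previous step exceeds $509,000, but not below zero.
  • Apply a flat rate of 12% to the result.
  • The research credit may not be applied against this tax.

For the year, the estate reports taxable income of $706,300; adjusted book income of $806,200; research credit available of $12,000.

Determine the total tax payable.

Alternative minimum tax:
  Base (adjusted book income): $806,200
  Exemption: $96,000 − 25% × ($806,200 − $509,000) = $96,000 − $74,300 = $21,700
  Base: $806,200 − $21,700 = $784,500
  $784,500 × 12% = $94,140

Regular income tax:
  $55,000 × 11% = $6,050
  $427,000 × 24% = $102,480
  $224,300 × 36% = $80,748
  → $189,278
  Less research credit $12,000 → $177,278

$177,278 > $94,140, so the regular income tax governs.

$177,278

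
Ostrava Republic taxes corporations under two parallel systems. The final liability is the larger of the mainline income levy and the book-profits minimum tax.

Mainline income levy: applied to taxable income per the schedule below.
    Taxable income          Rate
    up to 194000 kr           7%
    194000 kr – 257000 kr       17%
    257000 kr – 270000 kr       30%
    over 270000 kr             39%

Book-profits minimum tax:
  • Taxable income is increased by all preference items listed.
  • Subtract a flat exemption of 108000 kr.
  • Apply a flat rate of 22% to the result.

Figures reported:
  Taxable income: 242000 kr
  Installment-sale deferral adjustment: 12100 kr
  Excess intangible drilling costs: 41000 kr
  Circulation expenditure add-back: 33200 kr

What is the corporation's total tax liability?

Book-profits minimum tax:
  Adjusted income: 242000 kr + 12100 kr + 41000 kr + 33200 kr = 328300 kr
  Less exemption 108000 kr → base 220300 kr
  220300 kr × 22% = 48466 kr

Mainline income levy:
  194000 kr × 7% = 13580 kr
  48000 kr × 17% = 8160 kr
  → 21740 kr

48466 kr > 21740 kr, so the book-profits minimum tax is the binding amount.

48466 kr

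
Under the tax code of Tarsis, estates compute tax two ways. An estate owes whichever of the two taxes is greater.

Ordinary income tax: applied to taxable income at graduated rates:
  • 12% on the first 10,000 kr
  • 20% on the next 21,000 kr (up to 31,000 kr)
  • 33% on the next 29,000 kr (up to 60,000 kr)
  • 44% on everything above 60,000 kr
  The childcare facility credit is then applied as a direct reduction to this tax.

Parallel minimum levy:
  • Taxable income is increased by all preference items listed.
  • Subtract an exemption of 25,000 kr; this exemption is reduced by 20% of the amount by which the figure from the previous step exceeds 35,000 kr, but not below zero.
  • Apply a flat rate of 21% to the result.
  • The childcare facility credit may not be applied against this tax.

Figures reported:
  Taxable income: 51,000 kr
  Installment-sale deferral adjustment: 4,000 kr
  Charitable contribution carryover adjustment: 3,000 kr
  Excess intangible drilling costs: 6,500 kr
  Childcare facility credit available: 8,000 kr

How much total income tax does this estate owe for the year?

Ordinary income tax:
  10,000 kr × 12% = 1,200 kr
  21,000 kr × 20% = 4,200 kr
  20,000 kr × 33% = 6,600 kr
  → 12,000 kr
  Less childcare facility credit 8,000 kr → 4,000 kr

Parallel minimum levy:
  Adjusted income: 51,000 kr + 4,000 kr + 3,000 kr + 6,500 kr = 64,500 kr
  Exemption: 25,000 kr − 20% × (64,500 kr − 35,000 kr) = 25,000 kr − 5,900 kr = 19,100 kr
  Base: 64,500 kr − 19,100 kr = 45,400 kr
  45,400 kr × 21% = 9,534 kr

9,534 kr > 4,000 kr, so the parallel minimum levy is the binding amount.

9,534 kr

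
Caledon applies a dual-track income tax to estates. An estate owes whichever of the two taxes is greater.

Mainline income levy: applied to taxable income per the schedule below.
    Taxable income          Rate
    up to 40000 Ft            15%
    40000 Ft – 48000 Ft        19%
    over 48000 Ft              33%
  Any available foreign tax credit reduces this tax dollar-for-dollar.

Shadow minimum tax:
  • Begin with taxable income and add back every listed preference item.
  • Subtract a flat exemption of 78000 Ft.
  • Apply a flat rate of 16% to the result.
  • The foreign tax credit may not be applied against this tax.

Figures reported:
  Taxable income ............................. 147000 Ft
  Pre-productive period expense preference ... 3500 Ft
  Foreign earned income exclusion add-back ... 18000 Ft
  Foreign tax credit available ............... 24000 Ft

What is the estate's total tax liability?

16190 Ft

Mainline income levy:
  40000 Ft × 15% = 6000 Ft
  8000 Ft × 19% = 1520 Ft
  99000 Ft × 33% = 32670 Ft
  → 40190 Ft
  Less foreign tax credit 24000 Ft → 16190 Ft

Shadow minimum tax:
  Adjusted income: 147000 Ft + 3500 Ft + 18000 Ft = 168500 Ft
  Less exemption 78000 Ft → base 90500 Ft
  90500 Ft × 16% = 14480 Ft

16190 Ft > 14480 Ft, so the mainline income levy governs.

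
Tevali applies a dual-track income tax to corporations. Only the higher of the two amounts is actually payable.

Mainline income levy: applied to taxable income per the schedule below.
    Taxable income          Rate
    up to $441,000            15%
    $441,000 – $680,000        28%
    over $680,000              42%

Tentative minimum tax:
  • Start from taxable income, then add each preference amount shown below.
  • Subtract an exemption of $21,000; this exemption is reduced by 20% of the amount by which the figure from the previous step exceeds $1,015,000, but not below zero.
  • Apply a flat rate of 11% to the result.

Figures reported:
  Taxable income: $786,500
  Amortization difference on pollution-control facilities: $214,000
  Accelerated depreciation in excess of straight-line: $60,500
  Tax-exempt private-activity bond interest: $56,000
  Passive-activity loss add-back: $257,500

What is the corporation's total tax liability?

$177,800

Mainline income levy:
  $441,000 × 15% = $66,150
  $239,000 × 28% = $66,920
  $106,500 × 42% = $44,730
  → $177,800

Tentative minimum tax:
  Adjusted income: $786,500 + $214,000 + $60,500 + $56,000 + $257,500 = $1,374,500
  Exemption: 20% × ($1,374,500 − $1,015,000) = $71,900 ≥ $21,000, so the exemption is fully phased out
  Base: $1,374,500 − $0 = $1,374,500
  $1,374,500 × 11% = $151,195

$177,800 > $151,195, so the mainline income levy governs.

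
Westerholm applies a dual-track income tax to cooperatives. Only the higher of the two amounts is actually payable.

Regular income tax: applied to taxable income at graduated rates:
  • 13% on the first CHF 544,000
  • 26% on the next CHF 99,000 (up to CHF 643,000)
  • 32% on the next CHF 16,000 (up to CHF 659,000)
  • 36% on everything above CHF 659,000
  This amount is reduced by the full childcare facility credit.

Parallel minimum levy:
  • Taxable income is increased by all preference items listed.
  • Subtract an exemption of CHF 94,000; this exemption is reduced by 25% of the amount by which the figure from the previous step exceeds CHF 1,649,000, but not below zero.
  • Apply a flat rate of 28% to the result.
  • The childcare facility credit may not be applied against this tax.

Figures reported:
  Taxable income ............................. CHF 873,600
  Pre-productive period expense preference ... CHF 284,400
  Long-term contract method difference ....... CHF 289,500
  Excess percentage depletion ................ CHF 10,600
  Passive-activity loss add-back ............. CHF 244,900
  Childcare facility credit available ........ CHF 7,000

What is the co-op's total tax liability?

CHF 454,300

Regular income tax:
  CHF 544,000 × 13% = CHF 70,720
  CHF 99,000 × 26% = CHF 25,740
  CHF 16,000 × 32% = CHF 5,120
  CHF 214,600 × 36% = CHF 77,256
  → CHF 178,836
  Less childcare facility credit CHF 7,000 → CHF 171,836

Parallel minimum levy:
  Adjusted income: CHF 873,600 + CHF 284,400 + CHF 289,500 + CHF 10,600 + CHF 244,900 = CHF 1,703,000
  Exemption: CHF 94,000 − 25% × (CHF 1,703,000 − CHF 1,649,000) = CHF 94,000 − CHF 13,500 = CHF 80,500
  Base: CHF 1,703,000 − CHF 80,500 = CHF 1,622,500
  CHF 1,622,500 × 28% = CHF 454,300

CHF 454,300 > CHF 171,836, so the parallel minimum levy is the binding amount.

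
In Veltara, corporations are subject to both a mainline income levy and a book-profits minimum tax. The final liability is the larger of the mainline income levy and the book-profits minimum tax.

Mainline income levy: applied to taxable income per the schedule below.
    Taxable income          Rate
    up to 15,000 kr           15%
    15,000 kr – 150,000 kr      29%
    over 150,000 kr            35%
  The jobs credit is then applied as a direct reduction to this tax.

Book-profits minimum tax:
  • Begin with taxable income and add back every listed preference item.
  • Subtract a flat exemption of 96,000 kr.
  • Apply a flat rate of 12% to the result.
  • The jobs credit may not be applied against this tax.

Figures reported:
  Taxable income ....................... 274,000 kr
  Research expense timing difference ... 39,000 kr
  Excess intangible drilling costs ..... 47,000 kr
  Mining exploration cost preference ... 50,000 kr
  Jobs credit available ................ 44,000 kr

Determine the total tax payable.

40,800 kr

Mainline income levy:
  15,000 kr × 15% = 2,250 kr
  135,000 kr × 29% = 39,150 kr
  124,000 kr × 35% = 43,400 kr
  → 84,800 kr
  Less jobs credit 44,000 kr → 40,800 kr

Book-profits minimum tax:
  Adjusted income: 274,000 kr + 39,000 kr + 47,000 kr + 50,000 kr = 410,000 kr
  Less exemption 96,000 kr → base 314,000 kr
  314,000 kr × 12% = 37,680 kr

40,800 kr > 37,680 kr, so the mainline income levy governs.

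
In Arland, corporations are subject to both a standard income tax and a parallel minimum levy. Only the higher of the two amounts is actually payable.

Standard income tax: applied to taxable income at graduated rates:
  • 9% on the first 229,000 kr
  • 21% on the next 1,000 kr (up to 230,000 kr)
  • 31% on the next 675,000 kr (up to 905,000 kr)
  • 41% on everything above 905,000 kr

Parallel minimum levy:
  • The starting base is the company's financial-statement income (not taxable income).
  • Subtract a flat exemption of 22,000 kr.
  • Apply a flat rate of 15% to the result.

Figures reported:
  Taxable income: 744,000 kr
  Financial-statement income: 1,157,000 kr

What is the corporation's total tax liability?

Parallel minimum levy:
  Base (financial-statement income): 1,157,000 kr
  Less exemption 22,000 kr → base 1,135,000 kr
  1,135,000 kr × 15% = 170,250 kr

Standard income tax:
  229,000 kr × 9% = 20,610 kr
  1,000 kr × 21% = 210 kr
  514,000 kr × 31% = 159,340 kr
  → 180,160 kr

180,160 kr > 170,250 kr, so the standard income tax governs.

180,160 kr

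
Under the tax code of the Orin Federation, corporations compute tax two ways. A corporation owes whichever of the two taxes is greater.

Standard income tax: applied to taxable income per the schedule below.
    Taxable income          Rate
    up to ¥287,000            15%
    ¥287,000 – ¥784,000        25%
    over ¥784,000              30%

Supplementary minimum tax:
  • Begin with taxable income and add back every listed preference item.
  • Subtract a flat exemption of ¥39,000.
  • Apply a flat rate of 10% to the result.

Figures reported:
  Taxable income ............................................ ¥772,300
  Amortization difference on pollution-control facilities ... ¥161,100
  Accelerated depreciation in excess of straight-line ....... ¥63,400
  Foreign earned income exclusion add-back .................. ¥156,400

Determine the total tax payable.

Standard income tax:
  ¥287,000 × 15% = ¥43,050
  ¥485,300 × 25% = ¥121,325
  → ¥164,375

Supplementary minimum tax:
  Adjusted income: ¥772,300 + ¥161,100 + ¥63,400 + ¥156,400 = ¥1,153,200
  Less exemption ¥39,000 → base ¥1,114,200
  ¥1,114,200 × 10% = ¥111,420

¥164,375 > ¥111,420, so the standard income tax governs.

¥164,375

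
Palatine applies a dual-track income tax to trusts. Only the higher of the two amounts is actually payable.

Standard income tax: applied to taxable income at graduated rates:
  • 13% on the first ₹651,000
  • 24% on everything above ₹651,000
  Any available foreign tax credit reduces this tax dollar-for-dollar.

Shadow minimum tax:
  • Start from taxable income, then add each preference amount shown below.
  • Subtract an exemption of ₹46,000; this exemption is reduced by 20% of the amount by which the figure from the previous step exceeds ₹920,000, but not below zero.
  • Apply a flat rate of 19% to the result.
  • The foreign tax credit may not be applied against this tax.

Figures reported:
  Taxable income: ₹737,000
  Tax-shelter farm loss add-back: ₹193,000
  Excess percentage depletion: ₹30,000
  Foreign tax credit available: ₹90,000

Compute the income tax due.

Shadow minimum tax:
  Adjusted income: ₹737,000 + ₹193,000 + ₹30,000 = ₹960,000
  Exemption: ₹46,000 − 20% × (₹960,000 − ₹920,000) = ₹46,000 − ₹8,000 = ₹38,000
  Base: ₹960,000 − ₹38,000 = ₹922,000
  ₹922,000 × 19% = ₹175,180

Standard income tax:
  ₹651,000 × 13% = ₹84,630
  ₹86,000 × 24% = ₹20,640
  → ₹105,270
  Less foreign tax credit ₹90,000 → ₹15,270

₹175,180 > ₹15,270, so the shadow minimum tax is the binding amount.

₹175,180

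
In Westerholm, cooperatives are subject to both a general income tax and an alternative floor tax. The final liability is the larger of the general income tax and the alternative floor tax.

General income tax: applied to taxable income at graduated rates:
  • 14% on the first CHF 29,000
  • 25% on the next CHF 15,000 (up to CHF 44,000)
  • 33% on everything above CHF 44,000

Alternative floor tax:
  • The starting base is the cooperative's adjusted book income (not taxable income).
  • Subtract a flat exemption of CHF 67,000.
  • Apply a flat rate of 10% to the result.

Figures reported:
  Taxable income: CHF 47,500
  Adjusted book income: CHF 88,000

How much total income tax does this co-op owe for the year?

CHF 8,965

General income tax:
  CHF 29,000 × 14% = CHF 4,060
  CHF 15,000 × 25% = CHF 3,750
  CHF 3,500 × 33% = CHF 1,155
  → CHF 8,965

Alternative floor tax:
  Base (adjusted book income): CHF 88,000
  Less exemption CHF 67,000 → base CHF 21,000
  CHF 21,000 × 10% = CHF 2,100

CHF 8,965 > CHF 2,100, so the general income tax governs.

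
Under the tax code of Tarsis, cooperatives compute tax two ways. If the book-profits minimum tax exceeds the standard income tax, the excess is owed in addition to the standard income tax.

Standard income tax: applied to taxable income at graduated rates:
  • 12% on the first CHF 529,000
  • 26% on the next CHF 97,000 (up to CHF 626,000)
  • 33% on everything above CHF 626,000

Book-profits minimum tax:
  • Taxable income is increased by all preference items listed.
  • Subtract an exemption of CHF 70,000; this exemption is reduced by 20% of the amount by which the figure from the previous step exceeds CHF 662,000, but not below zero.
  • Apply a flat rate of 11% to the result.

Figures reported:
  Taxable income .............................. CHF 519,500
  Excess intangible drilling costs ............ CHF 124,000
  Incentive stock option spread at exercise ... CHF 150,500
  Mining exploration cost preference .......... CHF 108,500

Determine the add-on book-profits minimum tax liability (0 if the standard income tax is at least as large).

Standard income tax:
  CHF 519,500 × 12% = CHF 62,340

Book-profits minimum tax:
  Adjusted income: CHF 519,500 + CHF 124,000 + CHF 150,500 + CHF 108,500 = CHF 902,500
  Exemption: CHF 70,000 − 20% × (CHF 902,500 − CHF 662,000) = CHF 70,000 − CHF 48,100 = CHF 21,900
  Base: CHF 902,500 − CHF 21,900 = CHF 880,600
  CHF 880,600 × 11% = CHF 96,866

Excess of book-profits minimum tax over standard income tax: CHF 96,866 − CHF 62,340 = CHF 34,526.

CHF 34,526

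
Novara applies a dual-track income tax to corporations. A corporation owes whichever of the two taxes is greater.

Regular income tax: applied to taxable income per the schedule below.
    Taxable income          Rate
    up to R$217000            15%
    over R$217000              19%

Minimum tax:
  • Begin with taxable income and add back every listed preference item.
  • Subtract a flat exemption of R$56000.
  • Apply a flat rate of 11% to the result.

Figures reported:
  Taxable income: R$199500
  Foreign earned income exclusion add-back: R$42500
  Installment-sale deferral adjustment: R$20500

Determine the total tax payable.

R$29925

Regular income tax:
  R$199500 × 15% = R$29925

Minimum tax:
  Adjusted income: R$199500 + R$42500 + R$20500 = R$262500
  Less exemption R$56000 → base R$206500
  R$206500 × 11% = R$22715

R$29925 > R$22715, so the regular income tax governs.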